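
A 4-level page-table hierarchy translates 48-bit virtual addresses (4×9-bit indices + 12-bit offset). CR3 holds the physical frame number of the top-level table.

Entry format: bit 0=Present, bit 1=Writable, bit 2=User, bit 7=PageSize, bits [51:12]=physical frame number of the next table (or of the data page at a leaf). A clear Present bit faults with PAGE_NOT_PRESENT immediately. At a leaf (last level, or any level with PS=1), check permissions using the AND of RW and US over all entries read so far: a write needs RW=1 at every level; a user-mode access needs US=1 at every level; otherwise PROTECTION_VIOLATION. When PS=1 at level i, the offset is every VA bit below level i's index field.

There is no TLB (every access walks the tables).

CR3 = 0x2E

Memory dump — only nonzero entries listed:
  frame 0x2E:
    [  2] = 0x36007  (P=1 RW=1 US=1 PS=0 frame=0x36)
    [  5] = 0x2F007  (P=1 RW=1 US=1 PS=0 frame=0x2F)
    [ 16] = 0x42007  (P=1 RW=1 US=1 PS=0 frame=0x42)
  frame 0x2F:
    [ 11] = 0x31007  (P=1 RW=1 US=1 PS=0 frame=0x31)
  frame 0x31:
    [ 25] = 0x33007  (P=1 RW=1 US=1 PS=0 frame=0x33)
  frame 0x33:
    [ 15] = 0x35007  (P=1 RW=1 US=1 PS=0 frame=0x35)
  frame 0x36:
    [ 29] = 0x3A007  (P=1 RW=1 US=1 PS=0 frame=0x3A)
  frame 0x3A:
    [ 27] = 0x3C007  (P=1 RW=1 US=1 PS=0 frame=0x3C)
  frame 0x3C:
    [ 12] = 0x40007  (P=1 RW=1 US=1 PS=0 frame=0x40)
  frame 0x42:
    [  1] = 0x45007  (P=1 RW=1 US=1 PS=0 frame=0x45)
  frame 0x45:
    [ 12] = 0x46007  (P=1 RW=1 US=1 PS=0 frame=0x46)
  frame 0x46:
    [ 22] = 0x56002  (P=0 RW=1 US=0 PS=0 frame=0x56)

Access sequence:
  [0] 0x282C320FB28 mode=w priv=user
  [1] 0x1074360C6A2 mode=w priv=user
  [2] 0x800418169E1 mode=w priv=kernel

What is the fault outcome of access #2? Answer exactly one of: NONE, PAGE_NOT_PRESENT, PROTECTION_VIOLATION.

Per-access translation:
#0 VA=0x282C320FB28 (w,user):
  lvl0: tbl 0x2E, slot 5 ⇒ 0x2F007 (P1/RW1/US1/PS0)
  lvl1: tbl 0x2F, slot 11 ⇒ 0x31007 (P1/RW1/US1/PS0)
  lvl2: tbl 0x31, slot 25 ⇒ 0x33007 (P1/RW1/US1/PS0)
  lvl3: tbl 0x33, slot 15 ⇒ 0x35007 (P1/RW1/US1/PS0)
  ✓ 0x35B28  — 4 lookups
#1 VA=0x1074360C6A2 (w,user):
  lvl0: tbl 0x2E, slot 2 ⇒ 0x36007 (P1/RW1/US1/PS0)
  lvl1: tbl 0x36, slot 29 ⇒ 0x3A007 (P1/RW1/US1/PS0)
  lvl2: tbl 0x3A, slot 27 ⇒ 0x3C007 (P1/RW1/US1/PS0)
  lvl3: tbl 0x3C, slot 12 ⇒ 0x40007 (P1/RW1/US1/PS0)
  ✓ 0x406A2  — 4 lookups
#2 VA=0x800418169E1 (w,kernel):
  lvl0: tbl 0x2E, slot 16 ⇒ 0x42007 (P1/RW1/US1/PS0)
  lvl1: tbl 0x42, slot 1 ⇒ 0x45007 (P1/RW1/US1/PS0)
  lvl2: tbl 0x45, slot 12 ⇒ 0x46007 (P1/RW1/US1/PS0)
  lvl3: tbl 0x46, slot 22 ⇒ 0x56002 (P0/RW1/US0/PS0)
  ⇒ fault: PAGE_NOT_PRESENT  — 4 lookups

Access #2 fault: PAGE_NOT_PRESENT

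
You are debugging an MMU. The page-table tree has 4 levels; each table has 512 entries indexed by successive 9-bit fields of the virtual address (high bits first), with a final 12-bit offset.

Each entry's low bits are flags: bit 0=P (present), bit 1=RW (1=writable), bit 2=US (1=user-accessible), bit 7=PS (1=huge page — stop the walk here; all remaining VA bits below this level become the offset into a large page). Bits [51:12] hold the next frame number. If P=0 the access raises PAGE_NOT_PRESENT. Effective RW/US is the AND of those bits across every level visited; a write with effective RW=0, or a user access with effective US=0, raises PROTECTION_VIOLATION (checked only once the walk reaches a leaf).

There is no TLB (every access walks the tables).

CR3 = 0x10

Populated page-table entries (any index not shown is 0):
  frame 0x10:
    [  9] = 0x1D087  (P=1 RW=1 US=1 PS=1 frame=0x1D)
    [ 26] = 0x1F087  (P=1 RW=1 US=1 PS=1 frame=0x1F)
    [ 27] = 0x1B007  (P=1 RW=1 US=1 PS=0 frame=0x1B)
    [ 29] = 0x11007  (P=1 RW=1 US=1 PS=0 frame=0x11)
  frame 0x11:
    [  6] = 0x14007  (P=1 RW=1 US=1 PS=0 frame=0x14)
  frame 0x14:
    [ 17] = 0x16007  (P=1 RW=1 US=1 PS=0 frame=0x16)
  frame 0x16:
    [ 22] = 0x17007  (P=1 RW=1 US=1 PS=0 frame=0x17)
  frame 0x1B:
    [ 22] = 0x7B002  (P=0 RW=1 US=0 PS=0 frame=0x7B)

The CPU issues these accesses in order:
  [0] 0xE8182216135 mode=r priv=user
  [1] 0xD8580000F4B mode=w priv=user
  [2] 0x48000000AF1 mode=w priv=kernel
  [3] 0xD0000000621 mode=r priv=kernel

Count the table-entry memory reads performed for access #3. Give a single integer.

Per-access translation:
#0 VA=0xE8182216135 (r,user):
  L0: frame=0x10 idx=29 entry=0x11007 [P=1 RW=1 US=1 PS=0]
  L1: frame=0x11 idx=6 entry=0x14007 [P=1 RW=1 US=1 PS=0]
  L2: frame=0x14 idx=17 entry=0x16007 [P=1 RW=1 US=1 PS=0]
  L3: frame=0x16 idx=22 entry=0x17007 [P=1 RW=1 US=1 PS=0]
  ✓ 0x17135  — 4 lookups
#1 VA=0xD8580000F4B (w,user):
  L0: frame=0x10 idx=27 entry=0x1B007 [P=1 RW=1 US=1 PS=0]
  L1: frame=0x1B idx=22 entry=0x7B002 [P=0 RW=1 US=0 PS=0]
  → PAGE_NOT_PRESENT  (2 entries read)
#2 VA=0x48000000AF1 (w,kernel):
  L0: frame=0x10 idx=9 entry=0x1D087 [P=1 RW=1 US=1 PS=1]
  ✓ 0x1DAF1 (huge @L0)  — 1 lookups
#3 VA=0xD0000000621 (r,kernel):
  L0: frame=0x10 idx=26 entry=0x1F087 [P=1 RW=1 US=1 PS=1]
  ✓ 0x1F621 (huge @L0)  — 1 lookups

Entries read for #3: 1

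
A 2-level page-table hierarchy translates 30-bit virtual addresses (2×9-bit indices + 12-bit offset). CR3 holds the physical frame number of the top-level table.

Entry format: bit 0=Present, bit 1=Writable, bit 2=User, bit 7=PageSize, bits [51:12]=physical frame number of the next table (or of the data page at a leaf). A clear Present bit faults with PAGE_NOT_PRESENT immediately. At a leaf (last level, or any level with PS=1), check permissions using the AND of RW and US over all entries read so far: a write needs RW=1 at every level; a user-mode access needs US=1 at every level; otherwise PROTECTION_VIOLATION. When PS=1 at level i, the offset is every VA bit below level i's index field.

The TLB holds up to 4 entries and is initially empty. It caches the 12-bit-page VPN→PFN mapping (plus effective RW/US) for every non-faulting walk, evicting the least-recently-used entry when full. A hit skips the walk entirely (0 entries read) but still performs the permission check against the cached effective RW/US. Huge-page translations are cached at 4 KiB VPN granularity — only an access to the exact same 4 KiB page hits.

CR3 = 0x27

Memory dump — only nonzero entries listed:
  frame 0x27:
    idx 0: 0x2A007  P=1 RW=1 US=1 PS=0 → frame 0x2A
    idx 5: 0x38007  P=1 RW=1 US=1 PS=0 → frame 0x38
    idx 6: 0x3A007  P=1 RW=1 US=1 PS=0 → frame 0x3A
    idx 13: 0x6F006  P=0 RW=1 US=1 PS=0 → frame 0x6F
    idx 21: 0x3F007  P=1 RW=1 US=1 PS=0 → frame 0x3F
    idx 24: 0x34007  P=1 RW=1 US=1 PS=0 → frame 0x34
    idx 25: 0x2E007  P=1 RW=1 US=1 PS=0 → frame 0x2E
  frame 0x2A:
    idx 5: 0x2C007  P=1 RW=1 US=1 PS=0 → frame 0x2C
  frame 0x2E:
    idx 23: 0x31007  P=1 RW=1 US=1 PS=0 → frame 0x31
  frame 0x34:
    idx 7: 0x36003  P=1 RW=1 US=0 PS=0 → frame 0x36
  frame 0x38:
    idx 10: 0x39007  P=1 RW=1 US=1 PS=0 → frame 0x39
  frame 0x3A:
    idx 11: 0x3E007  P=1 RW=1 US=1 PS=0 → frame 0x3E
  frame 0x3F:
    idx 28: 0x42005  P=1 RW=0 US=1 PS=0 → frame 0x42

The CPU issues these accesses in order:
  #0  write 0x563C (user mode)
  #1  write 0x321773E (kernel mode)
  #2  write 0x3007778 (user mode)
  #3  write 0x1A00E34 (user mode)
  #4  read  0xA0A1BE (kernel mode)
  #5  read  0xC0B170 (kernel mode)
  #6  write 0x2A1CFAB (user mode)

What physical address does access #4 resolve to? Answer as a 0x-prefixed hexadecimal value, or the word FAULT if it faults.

Per-access translation:
#0 VA=0x563C (w,user):
  [0] read 0x27 idx=0: raw=0x2A007 flags P=1 W=1 U=1 S=0
  [1] read 0x2A idx=5: raw=0x2C007 flags P=1 W=1 U=1 S=0
  ⇒ phys 0x2C63C  [2 reads]
#1 VA=0x321773E (w,kernel):
  [0] read 0x27 idx=25: raw=0x2E007 flags P=1 W=1 U=1 S=0
  [1] read 0x2E idx=23: raw=0x31007 flags P=1 W=1 U=1 S=0
  ⇒ phys 0x3173E  [2 reads]
#2 VA=0x3007778 (w,user):
  [0] read 0x27 idx=24: raw=0x34007 flags P=1 W=1 U=1 S=0
  [1] read 0x34 idx=7: raw=0x36003 flags P=1 W=1 U=0 S=0
  ✗ PROTECTION_VIOLATION  [2 reads]
#3 VA=0x1A00E34 (w,user):
  [0] read 0x27 idx=13: raw=0x6F006 flags P=0 W=1 U=1 S=0
  ✗ PAGE_NOT_PRESENT  [1 reads]
#4 VA=0xA0A1BE (r,kernel):
  [0] read 0x27 idx=5: raw=0x38007 flags P=1 W=1 U=1 S=0
  [1] read 0x38 idx=10: raw=0x39007 flags P=1 W=1 U=1 S=0
  ⇒ phys 0x391BE  [2 reads]
#5 VA=0xC0B170 (r,kernel):
  [0] read 0x27 idx=6: raw=0x3A007 flags P=1 W=1 U=1 S=0
  [1] read 0x3A idx=11: raw=0x3E007 flags P=1 W=1 U=1 S=0
  ⇒ phys 0x3E170  [2 reads]
#6 VA=0x2A1CFAB (w,user):
  [0] read 0x27 idx=21: raw=0x3F007 flags P=1 W=1 U=1 S=0
  [1] read 0x3F idx=28: raw=0x42005 flags P=1 W=0 U=1 S=0
  ✗ PROTECTION_VIOLATION  [2 reads]

Access #4 PA: 0x391BE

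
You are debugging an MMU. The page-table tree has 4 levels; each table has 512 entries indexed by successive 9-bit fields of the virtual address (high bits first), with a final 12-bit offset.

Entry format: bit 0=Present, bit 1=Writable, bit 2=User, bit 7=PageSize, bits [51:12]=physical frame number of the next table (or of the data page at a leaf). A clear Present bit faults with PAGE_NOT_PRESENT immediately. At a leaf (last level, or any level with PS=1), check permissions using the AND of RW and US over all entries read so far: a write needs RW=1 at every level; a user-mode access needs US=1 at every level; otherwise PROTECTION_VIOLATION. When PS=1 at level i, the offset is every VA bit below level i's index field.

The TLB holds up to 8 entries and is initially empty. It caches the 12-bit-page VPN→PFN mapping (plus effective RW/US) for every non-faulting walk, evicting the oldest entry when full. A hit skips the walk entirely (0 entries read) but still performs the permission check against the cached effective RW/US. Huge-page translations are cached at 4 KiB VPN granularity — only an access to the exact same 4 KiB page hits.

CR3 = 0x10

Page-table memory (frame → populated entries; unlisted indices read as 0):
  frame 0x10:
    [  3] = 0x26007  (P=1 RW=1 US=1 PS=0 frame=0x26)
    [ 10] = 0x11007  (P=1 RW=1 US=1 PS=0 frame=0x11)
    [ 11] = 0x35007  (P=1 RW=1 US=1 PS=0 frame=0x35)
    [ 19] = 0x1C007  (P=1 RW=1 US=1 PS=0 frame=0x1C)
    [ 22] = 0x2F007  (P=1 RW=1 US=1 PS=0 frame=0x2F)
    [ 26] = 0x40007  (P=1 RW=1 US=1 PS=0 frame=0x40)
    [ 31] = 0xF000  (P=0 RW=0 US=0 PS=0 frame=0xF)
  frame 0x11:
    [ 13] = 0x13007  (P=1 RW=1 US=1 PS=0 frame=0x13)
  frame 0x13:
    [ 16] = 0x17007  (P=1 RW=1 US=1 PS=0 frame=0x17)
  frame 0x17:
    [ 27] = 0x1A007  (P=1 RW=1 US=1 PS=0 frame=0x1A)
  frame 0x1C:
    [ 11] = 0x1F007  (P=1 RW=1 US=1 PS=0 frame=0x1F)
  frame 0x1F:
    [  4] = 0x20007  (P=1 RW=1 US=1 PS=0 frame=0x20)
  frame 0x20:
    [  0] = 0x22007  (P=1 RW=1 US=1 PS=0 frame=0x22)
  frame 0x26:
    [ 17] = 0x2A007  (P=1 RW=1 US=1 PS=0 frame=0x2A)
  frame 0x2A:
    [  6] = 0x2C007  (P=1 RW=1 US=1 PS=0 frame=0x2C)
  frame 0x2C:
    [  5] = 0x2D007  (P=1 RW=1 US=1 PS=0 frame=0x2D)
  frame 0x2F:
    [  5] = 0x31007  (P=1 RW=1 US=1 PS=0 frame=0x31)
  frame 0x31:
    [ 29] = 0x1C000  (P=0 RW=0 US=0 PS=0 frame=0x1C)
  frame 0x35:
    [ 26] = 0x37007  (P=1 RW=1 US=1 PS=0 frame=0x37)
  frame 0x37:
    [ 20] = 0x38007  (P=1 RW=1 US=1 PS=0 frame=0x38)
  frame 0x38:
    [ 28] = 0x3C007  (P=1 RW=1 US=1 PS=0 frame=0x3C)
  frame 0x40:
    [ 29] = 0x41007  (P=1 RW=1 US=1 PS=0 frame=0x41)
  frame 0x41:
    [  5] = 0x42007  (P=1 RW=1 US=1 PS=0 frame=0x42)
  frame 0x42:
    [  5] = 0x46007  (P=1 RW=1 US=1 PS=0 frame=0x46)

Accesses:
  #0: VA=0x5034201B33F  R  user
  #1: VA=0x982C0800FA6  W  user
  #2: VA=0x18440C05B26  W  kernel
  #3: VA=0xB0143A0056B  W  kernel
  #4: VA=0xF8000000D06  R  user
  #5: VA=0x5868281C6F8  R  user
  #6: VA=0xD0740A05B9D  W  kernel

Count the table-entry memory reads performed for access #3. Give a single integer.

Walk each access:
#0 VA=0x5034201B33F (r,user):
  [0] read 0x10 idx=10: raw=0x11007 flags P=1 W=1 U=1 S=0
  [1] read 0x11 idx=13: raw=0x13007 flags P=1 W=1 U=1 S=0
  [2] read 0x13 idx=16: raw=0x17007 flags P=1 W=1 U=1 S=0
  [3] read 0x17 idx=27: raw=0x1A007 flags P=1 W=1 U=1 S=0
  ⇒ phys 0x1A33F  [4 reads]
#1 VA=0x982C0800FA6 (w,user):
  [0] read 0x10 idx=19: raw=0x1C007 flags P=1 W=1 U=1 S=0
  [1] read 0x1C idx=11: raw=0x1F007 flags P=1 W=1 U=1 S=0
  [2] read 0x1F idx=4: raw=0x20007 flags P=1 W=1 U=1 S=0
  [3] read 0x20 idx=0: raw=0x22007 flags P=1 W=1 U=1 S=0
  ⇒ phys 0x22FA6  [4 reads]
#2 VA=0x18440C05B26 (w,kernel):
  [0] read 0x10 idx=3: raw=0x26007 flags P=1 W=1 U=1 S=0
  [1] read 0x26 idx=17: raw=0x2A007 flags P=1 W=1 U=1 S=0
  [2] read 0x2A idx=6: raw=0x2C007 flags P=1 W=1 U=1 S=0
  [3] read 0x2C idx=5: raw=0x2D007 flags P=1 W=1 U=1 S=0
  ⇒ phys 0x2DB26  [4 reads]
#3 VA=0xB0143A0056B (w,kernel):
  [0] read 0x10 idx=22: raw=0x2F007 flags P=1 W=1 U=1 S=0
  [1] read 0x2F idx=5: raw=0x31007 flags P=1 W=1 U=1 S=0
  [2] read 0x31 idx=29: raw=0x1C000 flags P=0 W=0 U=0 S=0
  ⇒ fault: PAGE_NOT_PRESENT  — 3 lookups
#4 VA=0xF8000000D06 (r,user):
  [0] read 0x10 idx=31: raw=0xF000 flags P=0 W=0 U=0 S=0
  ⇒ fault: PAGE_NOT_PRESENT  — 1 lookups
#5 VA=0x5868281C6F8 (r,user):
  [0] read 0x10 idx=11: raw=0x35007 flags P=1 W=1 U=1 S=0
  [1] read 0x35 idx=26: raw=0x37007 flags P=1 W=1 U=1 S=0
  [2] read 0x37 idx=20: raw=0x38007 flags P=1 W=1 U=1 S=0
  [3] read 0x38 idx=28: raw=0x3C007 flags P=1 W=1 U=1 S=0
  ⇒ phys 0x3C6F8  [4 reads]
#6 VA=0xD0740A05B9D (w,kernel):
  [0] read 0x10 idx=26: raw=0x40007 flags P=1 W=1 U=1 S=0
  [1] read 0x40 idx=29: raw=0x41007 flags P=1 W=1 U=1 S=0
  [2] read 0x41 idx=5: raw=0x42007 flags P=1 W=1 U=1 S=0
  [3] read 0x42 idx=5: raw=0x46007 flags P=1 W=1 U=1 S=0
  ⇒ phys 0x46B9D  [4 reads]

Entries read for #3: 3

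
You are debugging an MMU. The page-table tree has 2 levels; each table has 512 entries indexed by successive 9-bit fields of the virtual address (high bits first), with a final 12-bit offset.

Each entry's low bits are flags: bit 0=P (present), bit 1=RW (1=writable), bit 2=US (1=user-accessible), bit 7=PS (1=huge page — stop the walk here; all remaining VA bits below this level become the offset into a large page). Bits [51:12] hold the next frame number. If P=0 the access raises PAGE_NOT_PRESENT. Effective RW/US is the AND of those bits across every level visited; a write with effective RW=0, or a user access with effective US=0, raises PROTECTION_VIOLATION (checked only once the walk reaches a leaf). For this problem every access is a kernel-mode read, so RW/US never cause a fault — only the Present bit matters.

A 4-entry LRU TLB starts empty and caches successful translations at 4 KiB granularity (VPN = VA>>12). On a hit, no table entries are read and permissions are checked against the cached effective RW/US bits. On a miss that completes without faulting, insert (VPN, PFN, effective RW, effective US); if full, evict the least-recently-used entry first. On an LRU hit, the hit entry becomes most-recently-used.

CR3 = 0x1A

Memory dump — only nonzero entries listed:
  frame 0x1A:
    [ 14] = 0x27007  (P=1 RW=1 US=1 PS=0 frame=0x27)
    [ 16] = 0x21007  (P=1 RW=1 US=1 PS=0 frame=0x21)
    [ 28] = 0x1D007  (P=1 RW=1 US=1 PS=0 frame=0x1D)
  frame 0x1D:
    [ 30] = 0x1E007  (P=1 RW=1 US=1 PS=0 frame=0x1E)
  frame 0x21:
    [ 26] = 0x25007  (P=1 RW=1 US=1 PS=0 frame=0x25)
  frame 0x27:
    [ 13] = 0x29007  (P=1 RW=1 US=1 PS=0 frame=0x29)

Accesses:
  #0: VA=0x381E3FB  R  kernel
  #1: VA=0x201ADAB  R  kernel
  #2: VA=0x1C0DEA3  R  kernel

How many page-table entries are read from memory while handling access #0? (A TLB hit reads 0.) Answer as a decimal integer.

Walk each access:
#0 VA=0x381E3FB (r,kernel):
  L0 @0x1A[28] → 0x1D007  P=1,RW=1,US=1,PS=0
  L1 @0x1D[30] → 0x1E007  P=1,RW=1,US=1,PS=0
  ⇒ phys 0x1E3FB  [2 reads]
#1 VA=0x201ADAB (r,kernel):
  L0 @0x1A[16] → 0x21007  P=1,RW=1,US=1,PS=0
  L1 @0x21[26] → 0x25007  P=1,RW=1,US=1,PS=0
  ⇒ phys 0x25DAB  [2 reads]
#2 VA=0x1C0DEA3 (r,kernel):
  L0 @0x1A[14] → 0x27007  P=1,RW=1,US=1,PS=0
  L1 @0x27[13] → 0x29007  P=1,RW=1,US=1,PS=0
  ⇒ phys 0x29EA3  [2 reads]

Entries read for #0: 2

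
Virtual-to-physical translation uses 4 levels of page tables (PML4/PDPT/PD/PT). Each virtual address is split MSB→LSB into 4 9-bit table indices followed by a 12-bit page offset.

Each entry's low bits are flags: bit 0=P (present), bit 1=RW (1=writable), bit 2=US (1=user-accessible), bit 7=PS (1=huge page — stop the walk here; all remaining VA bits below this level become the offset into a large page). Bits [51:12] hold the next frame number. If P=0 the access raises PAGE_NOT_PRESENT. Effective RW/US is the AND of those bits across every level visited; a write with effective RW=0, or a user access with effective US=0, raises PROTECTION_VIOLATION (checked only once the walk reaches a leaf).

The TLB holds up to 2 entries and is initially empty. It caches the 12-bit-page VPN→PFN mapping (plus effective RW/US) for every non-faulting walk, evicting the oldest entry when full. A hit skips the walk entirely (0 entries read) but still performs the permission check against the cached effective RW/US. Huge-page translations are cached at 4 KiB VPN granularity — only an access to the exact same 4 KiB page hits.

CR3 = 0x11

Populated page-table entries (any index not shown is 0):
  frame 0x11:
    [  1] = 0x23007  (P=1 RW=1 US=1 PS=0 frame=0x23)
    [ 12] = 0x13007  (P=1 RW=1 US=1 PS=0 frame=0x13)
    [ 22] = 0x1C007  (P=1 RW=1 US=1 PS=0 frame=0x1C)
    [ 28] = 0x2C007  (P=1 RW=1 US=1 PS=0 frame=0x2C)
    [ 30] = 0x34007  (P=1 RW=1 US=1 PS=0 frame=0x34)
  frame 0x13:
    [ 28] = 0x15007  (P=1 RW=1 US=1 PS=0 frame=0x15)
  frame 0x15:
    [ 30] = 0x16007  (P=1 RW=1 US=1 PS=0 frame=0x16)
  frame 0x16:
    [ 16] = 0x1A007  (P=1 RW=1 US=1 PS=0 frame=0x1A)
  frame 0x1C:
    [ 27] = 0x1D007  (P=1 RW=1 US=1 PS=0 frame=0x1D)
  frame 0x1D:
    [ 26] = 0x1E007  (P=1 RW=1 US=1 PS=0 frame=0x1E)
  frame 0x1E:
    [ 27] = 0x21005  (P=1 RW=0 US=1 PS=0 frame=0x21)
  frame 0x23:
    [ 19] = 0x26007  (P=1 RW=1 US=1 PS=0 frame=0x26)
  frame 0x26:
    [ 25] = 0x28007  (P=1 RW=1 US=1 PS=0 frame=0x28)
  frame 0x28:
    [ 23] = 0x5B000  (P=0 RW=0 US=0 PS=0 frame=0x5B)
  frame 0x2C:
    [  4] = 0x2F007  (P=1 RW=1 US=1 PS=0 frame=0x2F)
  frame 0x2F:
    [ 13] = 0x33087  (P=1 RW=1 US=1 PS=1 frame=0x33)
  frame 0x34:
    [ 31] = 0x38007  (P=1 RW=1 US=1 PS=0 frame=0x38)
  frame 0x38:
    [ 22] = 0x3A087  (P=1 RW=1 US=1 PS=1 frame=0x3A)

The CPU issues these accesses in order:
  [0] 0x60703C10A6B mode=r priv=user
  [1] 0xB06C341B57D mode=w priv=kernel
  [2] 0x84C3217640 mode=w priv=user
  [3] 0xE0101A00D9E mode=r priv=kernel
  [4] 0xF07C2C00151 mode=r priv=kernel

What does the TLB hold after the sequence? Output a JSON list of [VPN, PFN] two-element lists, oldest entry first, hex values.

Trace:
#0 VA=0x60703C10A6B (r,user):
  [0] read 0x11 idx=12: raw=0x13007 flags P=1 W=1 U=1 S=0
  [1] read 0x13 idx=28: raw=0x15007 flags P=1 W=1 U=1 S=0
  [2] read 0x15 idx=30: raw=0x16007 flags P=1 W=1 U=1 S=0
  [3] read 0x16 idx=16: raw=0x1A007 flags P=1 W=1 U=1 S=0
  → PA=0x1AA6B  (4 entries read)
#1 VA=0xB06C341B57D (w,kernel):
  [0] read 0x11 idx=22: raw=0x1C007 flags P=1 W=1 U=1 S=0
  [1] read 0x1C idx=27: raw=0x1D007 flags P=1 W=1 U=1 S=0
  [2] read 0x1D idx=26: raw=0x1E007 flags P=1 W=1 U=1 S=0
  [3] read 0x1E idx=27: raw=0x21005 flags P=1 W=0 U=1 S=0
  ✗ PROTECTION_VIOLATION  [4 reads]
#2 VA=0x84C3217640 (w,user):
  [0] read 0x11 idx=1: raw=0x23007 flags P=1 W=1 U=1 S=0
  [1] read 0x23 idx=19: raw=0x26007 flags P=1 W=1 U=1 S=0
  [2] read 0x26 idx=25: raw=0x28007 flags P=1 W=1 U=1 S=0
  [3] read 0x28 idx=23: raw=0x5B000 flags P=0 W=0 U=0 S=0
  ✗ PAGE_NOT_PRESENT  [4 reads]
#3 VA=0xE0101A00D9E (r,kernel):
  [0] read 0x11 idx=28: raw=0x2C007 flags P=1 W=1 U=1 S=0
  [1] read 0x2C idx=4: raw=0x2F007 flags P=1 W=1 U=1 S=0
  [2] read 0x2F idx=13: raw=0x33087 flags P=1 W=1 U=1 S=1
  → PA=0x33D9E (huge @L2)  (3 entries read)
#4 VA=0xF07C2C00151 (r,kernel):
  [0] read 0x11 idx=30: raw=0x34007 flags P=1 W=1 U=1 S=0
  [1] read 0x34 idx=31: raw=0x38007 flags P=1 W=1 U=1 S=0
  [2] read 0x38 idx=22: raw=0x3A087 flags P=1 W=1 U=1 S=1
  → PA=0x3A151 (huge @L2)  (3 entries read)

TLB: [["0xE0101A00", "0x33"], ["0xF07C2C00", "0x3A"]]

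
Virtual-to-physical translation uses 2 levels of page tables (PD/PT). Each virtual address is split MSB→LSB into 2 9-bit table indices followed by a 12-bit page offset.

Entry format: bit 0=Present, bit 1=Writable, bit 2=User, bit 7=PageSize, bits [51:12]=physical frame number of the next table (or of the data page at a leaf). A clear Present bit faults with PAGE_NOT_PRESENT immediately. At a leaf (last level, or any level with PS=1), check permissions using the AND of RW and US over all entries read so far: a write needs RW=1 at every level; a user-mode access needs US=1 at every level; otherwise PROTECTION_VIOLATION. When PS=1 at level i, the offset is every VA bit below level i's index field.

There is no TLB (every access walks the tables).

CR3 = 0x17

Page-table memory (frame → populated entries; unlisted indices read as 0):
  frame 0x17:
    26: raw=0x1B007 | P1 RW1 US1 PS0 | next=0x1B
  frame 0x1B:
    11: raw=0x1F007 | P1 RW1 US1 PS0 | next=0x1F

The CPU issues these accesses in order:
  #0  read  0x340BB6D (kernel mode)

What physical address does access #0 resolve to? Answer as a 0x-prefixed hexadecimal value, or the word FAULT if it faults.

Per-access translation:
#0 VA=0x340BB6D (r,kernel):
  lvl0: tbl 0x17, slot 26 ⇒ 0x1B007 (P1/RW1/US1/PS0)
  lvl1: tbl 0x1B, slot 11 ⇒ 0x1F007 (P1/RW1/US1/PS0)
  → PA=0x1FB6D  (2 entries read)

Access #0 PA: 0x1FB6D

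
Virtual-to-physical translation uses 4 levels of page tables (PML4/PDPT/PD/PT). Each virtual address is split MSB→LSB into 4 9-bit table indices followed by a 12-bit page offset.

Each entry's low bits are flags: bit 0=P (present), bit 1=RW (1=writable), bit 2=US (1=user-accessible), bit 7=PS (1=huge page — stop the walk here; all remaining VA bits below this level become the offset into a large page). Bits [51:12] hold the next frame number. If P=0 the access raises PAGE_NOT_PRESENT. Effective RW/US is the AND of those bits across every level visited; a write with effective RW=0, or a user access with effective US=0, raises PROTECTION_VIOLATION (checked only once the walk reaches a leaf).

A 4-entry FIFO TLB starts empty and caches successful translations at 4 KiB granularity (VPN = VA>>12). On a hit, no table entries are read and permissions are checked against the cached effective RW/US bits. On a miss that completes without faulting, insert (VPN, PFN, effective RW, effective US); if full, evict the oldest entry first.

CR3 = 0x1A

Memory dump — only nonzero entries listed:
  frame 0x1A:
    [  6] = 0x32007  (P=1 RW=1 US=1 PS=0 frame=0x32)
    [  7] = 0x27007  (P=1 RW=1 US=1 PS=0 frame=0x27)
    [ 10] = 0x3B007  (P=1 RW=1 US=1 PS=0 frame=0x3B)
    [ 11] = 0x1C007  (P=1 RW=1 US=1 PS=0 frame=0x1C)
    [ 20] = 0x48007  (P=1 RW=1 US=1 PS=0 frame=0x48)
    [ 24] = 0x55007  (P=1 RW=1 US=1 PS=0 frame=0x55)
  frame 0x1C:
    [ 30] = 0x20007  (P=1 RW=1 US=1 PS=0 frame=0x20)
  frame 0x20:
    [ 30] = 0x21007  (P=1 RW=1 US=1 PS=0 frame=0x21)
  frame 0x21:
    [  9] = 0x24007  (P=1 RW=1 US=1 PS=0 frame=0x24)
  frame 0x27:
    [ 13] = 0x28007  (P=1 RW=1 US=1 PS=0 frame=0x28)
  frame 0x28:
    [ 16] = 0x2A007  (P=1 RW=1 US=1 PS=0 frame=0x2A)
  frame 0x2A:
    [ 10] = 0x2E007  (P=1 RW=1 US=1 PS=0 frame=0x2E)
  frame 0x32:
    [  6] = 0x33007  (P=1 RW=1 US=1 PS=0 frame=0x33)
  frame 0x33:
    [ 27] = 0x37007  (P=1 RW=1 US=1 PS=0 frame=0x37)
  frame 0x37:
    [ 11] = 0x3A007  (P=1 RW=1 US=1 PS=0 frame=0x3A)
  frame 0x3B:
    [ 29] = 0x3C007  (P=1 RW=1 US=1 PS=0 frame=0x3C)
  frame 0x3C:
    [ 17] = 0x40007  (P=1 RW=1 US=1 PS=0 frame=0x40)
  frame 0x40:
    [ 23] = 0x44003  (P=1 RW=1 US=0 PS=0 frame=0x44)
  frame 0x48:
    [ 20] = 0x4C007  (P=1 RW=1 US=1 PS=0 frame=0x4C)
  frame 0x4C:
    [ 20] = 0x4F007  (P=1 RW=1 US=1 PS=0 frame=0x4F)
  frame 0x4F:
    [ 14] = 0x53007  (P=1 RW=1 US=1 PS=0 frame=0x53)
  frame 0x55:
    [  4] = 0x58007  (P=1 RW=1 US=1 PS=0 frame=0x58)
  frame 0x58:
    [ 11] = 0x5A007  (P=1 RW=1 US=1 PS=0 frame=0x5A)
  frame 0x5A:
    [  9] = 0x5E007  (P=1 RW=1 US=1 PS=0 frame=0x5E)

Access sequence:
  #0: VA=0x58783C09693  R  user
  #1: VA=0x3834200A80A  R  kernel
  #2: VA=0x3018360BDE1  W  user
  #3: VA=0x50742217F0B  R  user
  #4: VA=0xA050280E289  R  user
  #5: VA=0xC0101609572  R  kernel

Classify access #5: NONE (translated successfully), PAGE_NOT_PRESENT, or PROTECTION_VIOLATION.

Trace:
#0 VA=0x58783C09693 (r,user):
  L0: frame=0x1A idx=11 entry=0x1C007 [P=1 RW=1 US=1 PS=0]
  L1: frame=0x1C idx=30 entry=0x20007 [P=1 RW=1 US=1 PS=0]
  L2: frame=0x20 idx=30 entry=0x21007 [P=1 RW=1 US=1 PS=0]
  L3: frame=0x21 idx=9 entry=0x24007 [P=1 RW=1 US=1 PS=0]
  → PA=0x24693  (4 entries read)
#1 VA=0x3834200A80A (r,kernel):
  L0: frame=0x1A idx=7 entry=0x27007 [P=1 RW=1 US=1 PS=0]
  L1: frame=0x27 idx=13 entry=0x28007 [P=1 RW=1 US=1 PS=0]
  L2: frame=0x28 idx=16 entry=0x2A007 [P=1 RW=1 US=1 PS=0]
  L3: frame=0x2A idx=10 entry=0x2E007 [P=1 RW=1 US=1 PS=0]
  → PA=0x2E80A  (4 entries read)
#2 VA=0x3018360BDE1 (w,user):
  L0: frame=0x1A idx=6 entry=0x32007 [P=1 RW=1 US=1 PS=0]
  L1: frame=0x32 idx=6 entry=0x33007 [P=1 RW=1 US=1 PS=0]
  L2: frame=0x33 idx=27 entry=0x37007 [P=1 RW=1 US=1 PS=0]
  L3: frame=0x37 idx=11 entry=0x3A007 [P=1 RW=1 US=1 PS=0]
  → PA=0x3ADE1  (4 entries read)
#3 VA=0x50742217F0B (r,user):
  L0: frame=0x1A idx=10 entry=0x3B007 [P=1 RW=1 US=1 PS=0]
  L1: frame=0x3B idx=29 entry=0x3C007 [P=1 RW=1 US=1 PS=0]
  L2: frame=0x3C idx=17 entry=0x40007 [P=1 RW=1 US=1 PS=0]
  L3: frame=0x40 idx=23 entry=0x44003 [P=1 RW=1 US=0 PS=0]
  ✗ PROTECTION_VIOLATION  [4 reads]
#4 VA=0xA050280E289 (r,user):
  L0: frame=0x1A idx=20 entry=0x48007 [P=1 RW=1 US=1 PS=0]
  L1: frame=0x48 idx=20 entry=0x4C007 [P=1 RW=1 US=1 PS=0]
  L2: frame=0x4C idx=20 entry=0x4F007 [P=1 RW=1 US=1 PS=0]
  L3: frame=0x4F idx=14 entry=0x53007 [P=1 RW=1 US=1 PS=0]
  → PA=0x53289  (4 entries read)
#5 VA=0xC0101609572 (r,kernel):
  L0: frame=0x1A idx=24 entry=0x55007 [P=1 RW=1 US=1 PS=0]
  L1: frame=0x55 idx=4 entry=0x58007 [P=1 RW=1 US=1 PS=0]
  L2: frame=0x58 idx=11 entry=0x5A007 [P=1 RW=1 US=1 PS=0]
  L3: frame=0x5A idx=9 entry=0x5E007 [P=1 RW=1 US=1 PS=0]
  → PA=0x5E572  (4 entries read)

Access #5 fault: NONE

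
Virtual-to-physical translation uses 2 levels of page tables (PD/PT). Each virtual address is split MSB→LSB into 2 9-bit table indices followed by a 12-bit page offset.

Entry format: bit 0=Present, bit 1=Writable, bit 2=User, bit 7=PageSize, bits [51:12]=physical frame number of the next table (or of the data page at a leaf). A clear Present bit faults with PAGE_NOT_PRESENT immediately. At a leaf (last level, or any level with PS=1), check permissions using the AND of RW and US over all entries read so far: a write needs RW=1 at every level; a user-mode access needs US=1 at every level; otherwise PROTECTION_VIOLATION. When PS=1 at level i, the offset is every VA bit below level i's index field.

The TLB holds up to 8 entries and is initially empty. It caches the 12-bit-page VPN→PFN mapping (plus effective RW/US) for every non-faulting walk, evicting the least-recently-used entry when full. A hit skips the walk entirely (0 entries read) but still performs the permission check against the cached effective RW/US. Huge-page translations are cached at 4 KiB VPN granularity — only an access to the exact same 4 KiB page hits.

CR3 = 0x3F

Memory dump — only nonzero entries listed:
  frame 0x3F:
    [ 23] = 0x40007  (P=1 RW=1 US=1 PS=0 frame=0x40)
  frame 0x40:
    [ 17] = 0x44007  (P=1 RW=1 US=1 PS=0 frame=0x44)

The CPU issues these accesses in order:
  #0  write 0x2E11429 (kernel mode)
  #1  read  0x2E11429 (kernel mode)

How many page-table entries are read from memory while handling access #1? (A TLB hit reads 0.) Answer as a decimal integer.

Per-access translation:
#0 VA=0x2E11429 (w,kernel):
  L0: frame=0x3F idx=23 entry=0x40007 [P=1 RW=1 US=1 PS=0]
  L1: frame=0x40 idx=17 entry=0x44007 [P=1 RW=1 US=1 PS=0]
  ✓ 0x44429  — 2 lookups
#1 VA=0x2E11429 (r,kernel):
  TLB hit vpn=0x2E11 → PA=0x44429

Entries read for #1: 0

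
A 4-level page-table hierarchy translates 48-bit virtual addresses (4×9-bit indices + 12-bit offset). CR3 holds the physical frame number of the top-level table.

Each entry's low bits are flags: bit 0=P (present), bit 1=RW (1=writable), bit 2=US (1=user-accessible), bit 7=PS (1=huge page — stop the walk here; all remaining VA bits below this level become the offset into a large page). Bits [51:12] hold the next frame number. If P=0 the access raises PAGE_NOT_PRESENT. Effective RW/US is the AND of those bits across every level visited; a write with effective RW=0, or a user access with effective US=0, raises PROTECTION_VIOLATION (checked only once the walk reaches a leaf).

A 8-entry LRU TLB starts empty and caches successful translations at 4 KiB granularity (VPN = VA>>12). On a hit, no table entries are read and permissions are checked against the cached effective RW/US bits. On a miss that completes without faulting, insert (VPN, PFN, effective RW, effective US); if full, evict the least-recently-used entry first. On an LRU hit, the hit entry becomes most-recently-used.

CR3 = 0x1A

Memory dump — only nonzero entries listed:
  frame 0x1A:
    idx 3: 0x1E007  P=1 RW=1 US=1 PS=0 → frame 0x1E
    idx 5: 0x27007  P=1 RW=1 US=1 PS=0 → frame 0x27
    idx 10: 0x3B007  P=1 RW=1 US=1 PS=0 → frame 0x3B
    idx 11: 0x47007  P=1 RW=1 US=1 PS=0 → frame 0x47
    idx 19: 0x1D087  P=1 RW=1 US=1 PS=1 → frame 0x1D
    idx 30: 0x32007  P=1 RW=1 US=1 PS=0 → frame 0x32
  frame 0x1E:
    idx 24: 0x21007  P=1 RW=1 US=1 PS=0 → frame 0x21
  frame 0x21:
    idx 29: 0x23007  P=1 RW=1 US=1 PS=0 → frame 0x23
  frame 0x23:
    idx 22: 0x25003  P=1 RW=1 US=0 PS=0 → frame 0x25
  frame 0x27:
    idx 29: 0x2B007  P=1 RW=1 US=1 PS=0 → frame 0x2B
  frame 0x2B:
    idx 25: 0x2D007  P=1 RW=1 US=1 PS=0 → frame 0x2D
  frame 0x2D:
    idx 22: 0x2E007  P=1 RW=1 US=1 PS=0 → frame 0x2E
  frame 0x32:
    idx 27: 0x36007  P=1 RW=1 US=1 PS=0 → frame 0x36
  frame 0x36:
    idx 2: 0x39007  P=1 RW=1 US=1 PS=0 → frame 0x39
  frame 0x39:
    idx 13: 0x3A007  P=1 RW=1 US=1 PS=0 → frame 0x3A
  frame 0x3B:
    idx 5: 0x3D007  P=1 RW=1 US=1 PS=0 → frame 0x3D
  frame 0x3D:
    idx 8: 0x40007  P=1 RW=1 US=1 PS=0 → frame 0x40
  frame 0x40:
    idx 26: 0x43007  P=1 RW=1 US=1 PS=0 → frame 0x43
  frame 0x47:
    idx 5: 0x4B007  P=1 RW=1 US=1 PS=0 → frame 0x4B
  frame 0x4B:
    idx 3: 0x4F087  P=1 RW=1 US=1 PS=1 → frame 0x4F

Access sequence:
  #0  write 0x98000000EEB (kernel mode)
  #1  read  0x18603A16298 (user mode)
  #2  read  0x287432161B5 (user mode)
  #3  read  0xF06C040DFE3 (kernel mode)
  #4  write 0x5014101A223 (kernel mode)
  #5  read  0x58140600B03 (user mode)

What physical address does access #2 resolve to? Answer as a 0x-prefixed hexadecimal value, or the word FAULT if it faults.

Walk each access:
#0 VA=0x98000000EEB (w,kernel):
  L0 @0x1A[19] → 0x1D087  P=1,RW=1,US=1,PS=1
  ✓ 0x1DEEB (huge @L0)  — 1 lookups
#1 VA=0x18603A16298 (r,user):
  L0 @0x1A[3] → 0x1E007  P=1,RW=1,US=1,PS=0
  L1 @0x1E[24] → 0x21007  P=1,RW=1,US=1,PS=0
  L2 @0x21[29] → 0x23007  P=1,RW=1,US=1,PS=0
  L3 @0x23[22] → 0x25003  P=1,RW=1,US=0,PS=0
  → PROTECTION_VIOLATION  (4 entries read)
#2 VA=0x287432161B5 (r,user):
  L0 @0x1A[5] → 0x27007  P=1,RW=1,US=1,PS=0
  L1 @0x27[29] → 0x2B007  P=1,RW=1,US=1,PS=0
  L2 @0x2B[25] → 0x2D007  P=1,RW=1,US=1,PS=0
  L3 @0x2D[22] → 0x2E007  P=1,RW=1,US=1,PS=0
  ✓ 0x2E1B5  — 4 lookups
#3 VA=0xF06C040DFE3 (r,kernel):
  L0 @0x1A[30] → 0x32007  P=1,RW=1,US=1,PS=0
  L1 @0x32[27] → 0x36007  P=1,RW=1,US=1,PS=0
  L2 @0x36[2] → 0x39007  P=1,RW=1,US=1,PS=0
  L3 @0x39[13] → 0x3A007  P=1,RW=1,US=1,PS=0
  ✓ 0x3AFE3  — 4 lookups
#4 VA=0x5014101A223 (w,kernel):
  L0 @0x1A[10] → 0x3B007  P=1,RW=1,US=1,PS=0
  L1 @0x3B[5] → 0x3D007  P=1,RW=1,US=1,PS=0
  L2 @0x3D[8] → 0x40007  P=1,RW=1,US=1,PS=0
  L3 @0x40[26] → 0x43007  P=1,RW=1,US=1,PS=0
  ✓ 0x43223  — 4 lookups
#5 VA=0x58140600B03 (r,user):
  L0 @0x1A[11] → 0x47007  P=1,RW=1,US=1,PS=0
  L1 @0x47[5] → 0x4B007  P=1,RW=1,US=1,PS=0
  L2 @0x4B[3] → 0x4F087  P=1,RW=1,US=1,PS=1
  ✓ 0x4FB03 (huge @L2)  — 3 lookups

Access #2 PA: 0x2E1B5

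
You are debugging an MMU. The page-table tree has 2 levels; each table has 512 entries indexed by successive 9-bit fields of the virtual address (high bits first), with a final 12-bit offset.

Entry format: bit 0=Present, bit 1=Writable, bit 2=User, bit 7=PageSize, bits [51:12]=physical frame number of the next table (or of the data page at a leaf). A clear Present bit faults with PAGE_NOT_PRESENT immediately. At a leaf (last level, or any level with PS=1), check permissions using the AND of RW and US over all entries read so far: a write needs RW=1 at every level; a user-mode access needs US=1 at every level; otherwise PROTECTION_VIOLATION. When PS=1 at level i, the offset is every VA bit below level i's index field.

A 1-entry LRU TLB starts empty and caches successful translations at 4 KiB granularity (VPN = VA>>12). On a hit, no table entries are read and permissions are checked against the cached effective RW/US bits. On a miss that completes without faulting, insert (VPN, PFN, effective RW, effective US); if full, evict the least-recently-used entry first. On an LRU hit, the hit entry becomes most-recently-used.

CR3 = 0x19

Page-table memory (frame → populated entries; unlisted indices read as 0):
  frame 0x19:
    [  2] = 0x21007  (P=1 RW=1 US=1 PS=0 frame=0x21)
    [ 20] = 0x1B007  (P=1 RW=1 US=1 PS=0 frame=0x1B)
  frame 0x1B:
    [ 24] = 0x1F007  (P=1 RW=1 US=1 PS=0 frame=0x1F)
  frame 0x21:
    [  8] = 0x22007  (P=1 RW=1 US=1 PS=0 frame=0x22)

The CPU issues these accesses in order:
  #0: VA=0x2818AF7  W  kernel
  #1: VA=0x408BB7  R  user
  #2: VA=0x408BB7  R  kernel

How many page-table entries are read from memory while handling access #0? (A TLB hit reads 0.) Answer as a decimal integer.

Per-access translation:
#0 VA=0x2818AF7 (w,kernel):
  L0: frame=0x19 idx=20 entry=0x1B007 [P=1 RW=1 US=1 PS=0]
  L1: frame=0x1B idx=24 entry=0x1F007 [P=1 RW=1 US=1 PS=0]
  ⇒ phys 0x1FAF7  [2 reads]
#1 VA=0x408BB7 (r,user):
  L0: frame=0x19 idx=2 entry=0x21007 [P=1 RW=1 US=1 PS=0]
  L1: frame=0x21 idx=8 entry=0x22007 [P=1 RW=1 US=1 PS=0]
  ⇒ phys 0x22BB7  [2 reads]
#2 VA=0x408BB7 (r,kernel):
  TLB hit vpn=0x408 → PA=0x22BB7

Entries read for #0: 2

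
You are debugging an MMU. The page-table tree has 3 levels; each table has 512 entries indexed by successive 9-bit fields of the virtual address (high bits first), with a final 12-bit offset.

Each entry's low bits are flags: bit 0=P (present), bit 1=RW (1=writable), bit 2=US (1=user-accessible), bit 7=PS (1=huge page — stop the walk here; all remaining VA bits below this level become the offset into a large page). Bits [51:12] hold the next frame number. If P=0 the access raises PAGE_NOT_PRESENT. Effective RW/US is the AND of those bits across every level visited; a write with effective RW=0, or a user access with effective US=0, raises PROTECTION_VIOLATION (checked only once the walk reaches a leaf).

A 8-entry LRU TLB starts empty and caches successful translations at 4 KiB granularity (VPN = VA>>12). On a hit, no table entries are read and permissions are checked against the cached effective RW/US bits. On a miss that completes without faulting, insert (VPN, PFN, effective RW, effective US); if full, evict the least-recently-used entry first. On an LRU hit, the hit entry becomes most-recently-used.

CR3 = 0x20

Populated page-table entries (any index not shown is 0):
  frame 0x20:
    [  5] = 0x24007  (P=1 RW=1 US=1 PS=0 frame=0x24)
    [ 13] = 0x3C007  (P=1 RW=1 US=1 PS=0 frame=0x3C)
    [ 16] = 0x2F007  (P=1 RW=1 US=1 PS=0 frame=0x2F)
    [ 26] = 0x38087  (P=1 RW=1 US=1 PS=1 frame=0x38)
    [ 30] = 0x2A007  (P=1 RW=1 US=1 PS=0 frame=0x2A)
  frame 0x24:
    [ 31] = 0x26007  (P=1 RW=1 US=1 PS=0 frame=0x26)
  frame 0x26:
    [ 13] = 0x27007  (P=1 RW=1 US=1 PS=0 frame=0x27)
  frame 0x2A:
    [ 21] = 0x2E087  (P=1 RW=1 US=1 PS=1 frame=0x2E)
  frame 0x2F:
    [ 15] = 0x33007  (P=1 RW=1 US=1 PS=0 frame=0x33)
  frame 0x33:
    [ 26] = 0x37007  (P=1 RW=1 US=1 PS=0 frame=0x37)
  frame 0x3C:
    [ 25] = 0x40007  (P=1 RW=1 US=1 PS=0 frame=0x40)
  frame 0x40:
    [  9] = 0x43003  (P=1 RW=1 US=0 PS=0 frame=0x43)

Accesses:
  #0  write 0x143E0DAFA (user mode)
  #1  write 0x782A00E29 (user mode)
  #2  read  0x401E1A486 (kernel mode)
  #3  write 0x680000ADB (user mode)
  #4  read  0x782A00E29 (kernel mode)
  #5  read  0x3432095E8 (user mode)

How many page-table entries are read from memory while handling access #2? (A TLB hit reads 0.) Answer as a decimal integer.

Walk each access:
#0 VA=0x143E0DAFA (w,user):
  L0: frame=0x20 idx=5 entry=0x24007 [P=1 RW=1 US=1 PS=0]
  L1: frame=0x24 idx=31 entry=0x26007 [P=1 RW=1 US=1 PS=0]
  L2: frame=0x26 idx=13 entry=0x27007 [P=1 RW=1 US=1 PS=0]
  → PA=0x27AFA  (3 entries read)
#1 VA=0x782A00E29 (w,user):
  L0: frame=0x20 idx=30 entry=0x2A007 [P=1 RW=1 US=1 PS=0]
  L1: frame=0x2A idx=21 entry=0x2E087 [P=1 RW=1 US=1 PS=1]
  → PA=0x2EE29 (huge @L1)  (2 entries read)
#2 VA=0x401E1A486 (r,kernel):
  L0: frame=0x20 idx=16 entry=0x2F007 [P=1 RW=1 US=1 PS=0]
  L1: frame=0x2F idx=15 entry=0x33007 [P=1 RW=1 US=1 PS=0]
  L2: frame=0x33 idx=26 entry=0x37007 [P=1 RW=1 US=1 PS=0]
  → PA=0x37486  (3 entries read)
#3 VA=0x680000ADB (w,user):
  L0: frame=0x20 idx=26 entry=0x38087 [P=1 RW=1 US=1 PS=1]
  → PA=0x38ADB (huge @L0)  (1 entries read)
#4 VA=0x782A00E29 (r,kernel):
  TLB hit vpn=0x782A00 → PA=0x2EE29
#5 VA=0x3432095E8 (r,user):
  L0: frame=0x20 idx=13 entry=0x3C007 [P=1 RW=1 US=1 PS=0]
  L1: frame=0x3C idx=25 entry=0x40007 [P=1 RW=1 US=1 PS=0]
  L2: frame=0x40 idx=9 entry=0x43003 [P=1 RW=1 US=0 PS=0]
  → PROTECTION_VIOLATION  (3 entries read)

Entries read for #2: 3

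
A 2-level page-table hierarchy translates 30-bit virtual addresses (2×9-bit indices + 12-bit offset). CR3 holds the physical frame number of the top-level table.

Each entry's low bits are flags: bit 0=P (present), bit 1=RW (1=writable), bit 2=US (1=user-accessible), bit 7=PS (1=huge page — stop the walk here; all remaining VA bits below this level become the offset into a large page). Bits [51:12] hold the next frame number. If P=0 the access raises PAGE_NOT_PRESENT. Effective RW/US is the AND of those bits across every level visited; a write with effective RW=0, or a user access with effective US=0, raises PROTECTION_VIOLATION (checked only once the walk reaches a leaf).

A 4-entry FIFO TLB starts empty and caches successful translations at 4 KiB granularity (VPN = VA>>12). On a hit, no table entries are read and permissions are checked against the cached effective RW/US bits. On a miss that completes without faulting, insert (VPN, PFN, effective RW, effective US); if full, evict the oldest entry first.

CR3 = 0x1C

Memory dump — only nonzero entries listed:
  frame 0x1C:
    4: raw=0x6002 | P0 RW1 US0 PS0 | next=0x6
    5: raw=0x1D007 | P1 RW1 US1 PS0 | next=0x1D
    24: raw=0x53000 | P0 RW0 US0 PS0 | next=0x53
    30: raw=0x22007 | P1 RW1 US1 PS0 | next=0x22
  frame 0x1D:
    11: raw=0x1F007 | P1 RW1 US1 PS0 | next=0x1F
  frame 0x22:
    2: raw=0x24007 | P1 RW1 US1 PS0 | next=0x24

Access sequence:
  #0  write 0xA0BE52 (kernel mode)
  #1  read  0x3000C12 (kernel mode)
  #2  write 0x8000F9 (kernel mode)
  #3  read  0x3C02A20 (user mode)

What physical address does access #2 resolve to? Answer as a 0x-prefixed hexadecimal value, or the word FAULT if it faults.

Trace:
#0 VA=0xA0BE52 (w,kernel):
  lvl0: tbl 0x1C, slot 5 ⇒ 0x1D007 (P1/RW1/US1/PS0)
  lvl1: tbl 0x1D, slot 11 ⇒ 0x1F007 (P1/RW1/US1/PS0)
  ✓ 0x1FE52  — 2 lookups
#1 VA=0x3000C12 (r,kernel):
  lvl0: tbl 0x1C, slot 24 ⇒ 0x53000 (P0/RW0/US0/PS0)
  → PAGE_NOT_PRESENT  (1 entries read)
#2 VA=0x8000F9 (w,kernel):
  lvl0: tbl 0x1C, slot 4 ⇒ 0x6002 (P0/RW1/US0/PS0)
  → PAGE_NOT_PRESENT  (1 entries read)
#3 VA=0x3C02A20 (r,user):
  lvl0: tbl 0x1C, slot 30 ⇒ 0x22007 (P1/RW1/US1/PS0)
  lvl1: tbl 0x22, slot 2 ⇒ 0x24007 (P1/RW1/US1/PS0)
  ✓ 0x24A20  — 2 lookups

Access #2 PA: FAULT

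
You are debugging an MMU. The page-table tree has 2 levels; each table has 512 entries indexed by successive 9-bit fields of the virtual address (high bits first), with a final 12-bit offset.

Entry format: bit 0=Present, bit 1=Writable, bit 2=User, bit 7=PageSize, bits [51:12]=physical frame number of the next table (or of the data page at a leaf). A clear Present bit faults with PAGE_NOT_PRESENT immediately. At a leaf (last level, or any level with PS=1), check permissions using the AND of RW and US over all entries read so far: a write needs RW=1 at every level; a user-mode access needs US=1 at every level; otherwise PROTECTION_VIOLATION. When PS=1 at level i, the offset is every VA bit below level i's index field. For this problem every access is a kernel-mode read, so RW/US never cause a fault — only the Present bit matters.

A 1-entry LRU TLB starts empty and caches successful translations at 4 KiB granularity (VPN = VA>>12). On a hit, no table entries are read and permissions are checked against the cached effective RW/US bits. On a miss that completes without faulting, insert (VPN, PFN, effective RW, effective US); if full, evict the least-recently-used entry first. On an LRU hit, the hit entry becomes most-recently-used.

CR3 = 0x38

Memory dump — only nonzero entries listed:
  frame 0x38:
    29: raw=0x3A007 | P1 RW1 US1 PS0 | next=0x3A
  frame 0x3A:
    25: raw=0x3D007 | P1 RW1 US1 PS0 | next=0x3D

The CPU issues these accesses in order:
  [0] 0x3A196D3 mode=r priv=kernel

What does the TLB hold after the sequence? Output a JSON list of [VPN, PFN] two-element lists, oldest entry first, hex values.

Trace:
#0 VA=0x3A196D3 (r,kernel):
  L0: frame=0x38 idx=29 entry=0x3A007 [P=1 RW=1 US=1 PS=0]
  L1: frame=0x3A idx=25 entry=0x3D007 [P=1 RW=1 US=1 PS=0]
  ✓ 0x3D6D3  — 2 lookups

TLB: [["0x3A19", "0x3D"]]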